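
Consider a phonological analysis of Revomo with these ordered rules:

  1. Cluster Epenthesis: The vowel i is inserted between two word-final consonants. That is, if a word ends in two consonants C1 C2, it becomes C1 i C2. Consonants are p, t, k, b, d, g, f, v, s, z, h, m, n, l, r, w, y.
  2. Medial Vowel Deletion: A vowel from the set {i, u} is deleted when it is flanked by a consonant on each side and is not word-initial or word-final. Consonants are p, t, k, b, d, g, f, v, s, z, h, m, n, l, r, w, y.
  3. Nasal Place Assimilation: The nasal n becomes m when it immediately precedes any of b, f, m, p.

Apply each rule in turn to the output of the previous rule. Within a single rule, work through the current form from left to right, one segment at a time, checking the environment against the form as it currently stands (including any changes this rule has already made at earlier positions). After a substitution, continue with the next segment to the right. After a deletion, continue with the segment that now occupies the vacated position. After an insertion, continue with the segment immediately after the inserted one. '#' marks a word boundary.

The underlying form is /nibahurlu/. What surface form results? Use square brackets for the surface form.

[mbahrlu]

1 Cluster Epenthesis: no change — [nibahurlu]
2 Medial Vowel Deletion: [nibahurlu] → [nbahrlu]
3 Nasal Place Assimilation: [nbahrlu] → [mbahrlu]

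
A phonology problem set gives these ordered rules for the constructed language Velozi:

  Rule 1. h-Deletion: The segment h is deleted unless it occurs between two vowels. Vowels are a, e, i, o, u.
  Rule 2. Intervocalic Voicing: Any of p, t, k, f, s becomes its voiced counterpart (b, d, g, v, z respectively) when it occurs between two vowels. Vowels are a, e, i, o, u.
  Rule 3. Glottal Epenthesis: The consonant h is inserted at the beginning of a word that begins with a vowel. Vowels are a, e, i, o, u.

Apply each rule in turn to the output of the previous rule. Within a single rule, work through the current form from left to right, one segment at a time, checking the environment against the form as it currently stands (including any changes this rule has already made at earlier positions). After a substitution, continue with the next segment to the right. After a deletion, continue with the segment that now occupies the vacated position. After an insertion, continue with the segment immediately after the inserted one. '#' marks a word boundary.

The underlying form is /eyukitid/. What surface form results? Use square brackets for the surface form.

[heyugidid]

Rule 1 h-Deletion: no change — [eyukitid]
Rule 2 Intervocalic Voicing: [eyukitid] → [eyugidid]
Rule 3 Glottal Epenthesis: [eyugidid] → [heyugidid]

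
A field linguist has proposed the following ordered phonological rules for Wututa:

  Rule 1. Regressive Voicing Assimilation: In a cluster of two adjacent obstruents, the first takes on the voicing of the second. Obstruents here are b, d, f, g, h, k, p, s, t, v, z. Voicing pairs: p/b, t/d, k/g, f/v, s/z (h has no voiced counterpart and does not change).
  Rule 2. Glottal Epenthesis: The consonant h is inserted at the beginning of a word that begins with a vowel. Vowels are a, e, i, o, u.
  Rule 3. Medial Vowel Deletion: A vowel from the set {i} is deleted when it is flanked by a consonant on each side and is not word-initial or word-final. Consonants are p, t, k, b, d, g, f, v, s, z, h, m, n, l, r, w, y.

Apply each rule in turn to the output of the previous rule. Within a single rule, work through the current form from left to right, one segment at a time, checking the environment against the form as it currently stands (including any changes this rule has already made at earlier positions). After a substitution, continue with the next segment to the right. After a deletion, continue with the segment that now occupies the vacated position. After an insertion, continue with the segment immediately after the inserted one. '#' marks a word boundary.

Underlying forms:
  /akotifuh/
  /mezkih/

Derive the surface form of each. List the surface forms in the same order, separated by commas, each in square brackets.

/akotifuh/:
  Rule 1 Regressive Voicing Assimilation: no change — [akotifuh]
  Rule 2 Glottal Epenthesis: [akotifuh] → [hakotifuh]
  Rule 3 Medial Vowel Deletion: [hakotifuh] → [hakotfuh]
/mezkih/:
  Rule 1 Regressive Voicing Assimilation: [mezkih] → [meskih]
  Rule 2 Glottal Epenthesis: no change — [meskih]
  Rule 3 Medial Vowel Deletion: [meskih] → [meskh]

[hakotfuh], [meskh]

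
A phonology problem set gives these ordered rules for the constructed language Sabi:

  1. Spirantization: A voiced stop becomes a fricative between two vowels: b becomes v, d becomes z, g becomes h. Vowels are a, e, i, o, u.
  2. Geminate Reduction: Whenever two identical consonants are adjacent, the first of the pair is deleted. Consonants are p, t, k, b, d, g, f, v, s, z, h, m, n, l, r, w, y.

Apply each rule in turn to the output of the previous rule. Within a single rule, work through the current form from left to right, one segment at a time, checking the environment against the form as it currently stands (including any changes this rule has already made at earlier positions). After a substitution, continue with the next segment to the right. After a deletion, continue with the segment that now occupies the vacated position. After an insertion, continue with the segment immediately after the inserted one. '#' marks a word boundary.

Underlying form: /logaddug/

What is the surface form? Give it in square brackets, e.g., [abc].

[lohadug]

1 Spirantization: [logaddug] → [lohaddug]
2 Geminate Reduction: [lohaddug] → [lohadug]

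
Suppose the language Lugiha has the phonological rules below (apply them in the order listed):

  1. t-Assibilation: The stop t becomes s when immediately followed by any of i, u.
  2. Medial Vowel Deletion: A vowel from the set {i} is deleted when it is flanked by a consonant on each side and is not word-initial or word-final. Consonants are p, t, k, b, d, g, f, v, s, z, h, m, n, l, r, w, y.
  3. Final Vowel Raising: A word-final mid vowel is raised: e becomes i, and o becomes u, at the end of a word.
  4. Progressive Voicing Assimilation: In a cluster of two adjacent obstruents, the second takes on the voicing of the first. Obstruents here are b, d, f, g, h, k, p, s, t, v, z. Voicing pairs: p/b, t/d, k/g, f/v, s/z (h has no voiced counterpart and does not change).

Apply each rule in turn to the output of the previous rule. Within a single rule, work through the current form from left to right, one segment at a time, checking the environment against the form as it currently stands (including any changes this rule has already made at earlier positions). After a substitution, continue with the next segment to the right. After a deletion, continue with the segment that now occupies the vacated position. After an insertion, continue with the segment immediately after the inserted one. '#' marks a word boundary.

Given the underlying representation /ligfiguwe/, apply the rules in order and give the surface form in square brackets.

1 t-Assibilation: no change — [ligfiguwe]
2 Medial Vowel Deletion: [ligfiguwe] → [lgfguwe]
3 Final Vowel Raising: [lgfguwe] → [lgfguwi]
4 Progressive Voicing Assimilation: [lgfguwi] → [lgvguwi]

[lgvguwi]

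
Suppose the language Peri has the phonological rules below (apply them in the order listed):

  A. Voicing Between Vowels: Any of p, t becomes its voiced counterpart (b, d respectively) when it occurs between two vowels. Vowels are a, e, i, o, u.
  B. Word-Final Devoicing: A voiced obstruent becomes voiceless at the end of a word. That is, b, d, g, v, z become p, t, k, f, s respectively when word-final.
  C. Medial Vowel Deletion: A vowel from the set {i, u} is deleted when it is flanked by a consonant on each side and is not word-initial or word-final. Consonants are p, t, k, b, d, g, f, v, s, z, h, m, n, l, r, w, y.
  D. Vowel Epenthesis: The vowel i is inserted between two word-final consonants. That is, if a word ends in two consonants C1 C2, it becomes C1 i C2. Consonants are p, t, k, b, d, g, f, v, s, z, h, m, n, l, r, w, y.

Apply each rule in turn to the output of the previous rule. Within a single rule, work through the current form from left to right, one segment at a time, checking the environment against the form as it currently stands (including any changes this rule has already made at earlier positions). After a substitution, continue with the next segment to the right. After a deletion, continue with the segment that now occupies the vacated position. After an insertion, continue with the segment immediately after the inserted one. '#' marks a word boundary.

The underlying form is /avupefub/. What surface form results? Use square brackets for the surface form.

[avbefip]

A Voicing Between Vowels: [avupefub] → [avubefub]
B Word-Final Devoicing: [avubefub] → [avubefup]
C Medial Vowel Deletion: [avubefup] → [avbefp]
D Vowel Epenthesis: [avbefp] → [avbefip]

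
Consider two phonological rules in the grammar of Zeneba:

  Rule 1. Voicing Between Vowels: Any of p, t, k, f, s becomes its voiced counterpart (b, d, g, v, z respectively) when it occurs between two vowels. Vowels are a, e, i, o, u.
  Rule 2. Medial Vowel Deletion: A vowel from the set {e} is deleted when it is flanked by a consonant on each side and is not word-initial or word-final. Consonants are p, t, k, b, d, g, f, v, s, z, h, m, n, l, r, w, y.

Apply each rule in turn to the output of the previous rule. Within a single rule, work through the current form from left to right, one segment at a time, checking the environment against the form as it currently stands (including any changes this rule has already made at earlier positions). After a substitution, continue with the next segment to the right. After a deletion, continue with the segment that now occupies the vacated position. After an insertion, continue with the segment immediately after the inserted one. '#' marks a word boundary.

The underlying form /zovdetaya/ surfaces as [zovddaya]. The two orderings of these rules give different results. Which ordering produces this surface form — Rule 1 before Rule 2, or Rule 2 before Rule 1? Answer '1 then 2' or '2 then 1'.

1 then 2

Order 1 then 2:
  1 Voicing Between Vowels: [zovdetaya] → [zovdedaya]
  2 Medial Vowel Deletion: [zovdedaya] → [zovddaya]
  result: [zovddaya]
Order 2 then 1:
  2 Medial Vowel Deletion: [zovdetaya] → [zovdtaya]
  1 Voicing Between Vowels: no change — [zovdtaya]
  result: [zovdtaya]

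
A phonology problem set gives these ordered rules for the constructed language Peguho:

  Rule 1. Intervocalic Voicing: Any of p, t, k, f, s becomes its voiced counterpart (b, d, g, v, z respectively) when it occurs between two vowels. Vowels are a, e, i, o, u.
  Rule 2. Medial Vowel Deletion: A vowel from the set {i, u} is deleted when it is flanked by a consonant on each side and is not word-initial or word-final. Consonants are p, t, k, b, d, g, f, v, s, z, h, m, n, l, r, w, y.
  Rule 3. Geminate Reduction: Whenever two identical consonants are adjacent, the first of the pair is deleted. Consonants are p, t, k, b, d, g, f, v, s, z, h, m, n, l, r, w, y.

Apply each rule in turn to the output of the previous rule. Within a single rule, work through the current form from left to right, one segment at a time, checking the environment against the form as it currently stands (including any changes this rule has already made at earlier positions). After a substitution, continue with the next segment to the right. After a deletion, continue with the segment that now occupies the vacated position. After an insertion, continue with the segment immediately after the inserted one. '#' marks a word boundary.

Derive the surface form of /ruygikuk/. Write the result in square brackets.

[rygk]

Rule 1 Intervocalic Voicing: [ruygikuk] → [ruygiguk]
Rule 2 Medial Vowel Deletion: [ruygiguk] → [ryggk]
Rule 3 Geminate Reduction: [ryggk] → [rygk]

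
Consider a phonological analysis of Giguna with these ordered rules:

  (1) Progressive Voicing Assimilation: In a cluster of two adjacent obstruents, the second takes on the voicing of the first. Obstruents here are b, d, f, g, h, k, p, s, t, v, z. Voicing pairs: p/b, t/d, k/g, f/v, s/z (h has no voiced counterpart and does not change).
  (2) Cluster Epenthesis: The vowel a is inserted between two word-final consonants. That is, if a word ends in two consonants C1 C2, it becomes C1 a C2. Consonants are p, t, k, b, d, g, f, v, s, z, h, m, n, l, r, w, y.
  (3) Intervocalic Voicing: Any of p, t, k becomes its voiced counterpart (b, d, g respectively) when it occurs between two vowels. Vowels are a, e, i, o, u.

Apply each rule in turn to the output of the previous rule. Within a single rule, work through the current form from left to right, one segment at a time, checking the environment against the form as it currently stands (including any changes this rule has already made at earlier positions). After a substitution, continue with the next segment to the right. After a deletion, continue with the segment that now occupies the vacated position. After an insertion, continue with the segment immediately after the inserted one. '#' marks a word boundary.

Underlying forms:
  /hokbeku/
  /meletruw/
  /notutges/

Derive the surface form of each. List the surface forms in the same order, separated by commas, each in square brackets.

[hokpegu], [meletruw], [nodutkes]

/hokbeku/:
  (1) Progressive Voicing Assimilation: [hokbeku] → [hokpeku]
  (2) Cluster Epenthesis: no change — [hokpeku]
  (3) Intervocalic Voicing: [hokpeku] → [hokpegu]
/meletruw/:
  (1) Progressive Voicing Assimilation: no change — [meletruw]
  (2) Cluster Epenthesis: no change — [meletruw]
  (3) Intervocalic Voicing: no change — [meletruw]
/notutges/:
  (1) Progressive Voicing Assimilation: [notutges] → [notutkes]
  (2) Cluster Epenthesis: no change — [notutkes]
  (3) Intervocalic Voicing: [notutkes] → [nodutkes]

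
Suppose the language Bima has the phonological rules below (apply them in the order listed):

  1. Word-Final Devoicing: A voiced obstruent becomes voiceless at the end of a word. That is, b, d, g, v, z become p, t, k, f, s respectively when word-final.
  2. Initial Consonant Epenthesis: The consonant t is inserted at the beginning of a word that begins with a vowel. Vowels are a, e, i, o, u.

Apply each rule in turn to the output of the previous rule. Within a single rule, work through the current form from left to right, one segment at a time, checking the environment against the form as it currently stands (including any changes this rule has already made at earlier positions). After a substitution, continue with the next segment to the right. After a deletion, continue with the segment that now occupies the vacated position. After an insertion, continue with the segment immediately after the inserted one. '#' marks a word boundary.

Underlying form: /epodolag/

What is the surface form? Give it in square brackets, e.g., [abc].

[tepodolak]

1 Word-Final Devoicing: [epodolag] → [epodolak]
2 Initial Consonant Epenthesis: [epodolak] → [tepodolak]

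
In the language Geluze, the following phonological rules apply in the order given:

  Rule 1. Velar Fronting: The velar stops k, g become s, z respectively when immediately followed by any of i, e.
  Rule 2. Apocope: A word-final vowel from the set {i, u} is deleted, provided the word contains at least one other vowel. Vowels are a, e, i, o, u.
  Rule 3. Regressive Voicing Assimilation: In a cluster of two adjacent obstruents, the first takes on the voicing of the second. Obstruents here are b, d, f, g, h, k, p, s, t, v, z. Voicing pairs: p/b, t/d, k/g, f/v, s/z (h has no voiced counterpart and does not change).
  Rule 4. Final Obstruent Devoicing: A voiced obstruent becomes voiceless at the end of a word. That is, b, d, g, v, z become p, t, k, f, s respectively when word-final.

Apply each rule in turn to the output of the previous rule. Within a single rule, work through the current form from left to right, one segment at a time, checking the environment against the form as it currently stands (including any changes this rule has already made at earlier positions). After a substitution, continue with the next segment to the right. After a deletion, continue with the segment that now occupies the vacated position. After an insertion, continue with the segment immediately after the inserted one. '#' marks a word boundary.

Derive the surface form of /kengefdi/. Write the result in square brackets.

[senzevt]

Rule 1 Velar Fronting: [kengefdi] → [senzefdi]
Rule 2 Apocope: [senzefdi] → [senzefd]
Rule 3 Regressive Voicing Assimilation: [senzefd] → [senzevd]
Rule 4 Final Obstruent Devoicing: [senzevd] → [senzevt]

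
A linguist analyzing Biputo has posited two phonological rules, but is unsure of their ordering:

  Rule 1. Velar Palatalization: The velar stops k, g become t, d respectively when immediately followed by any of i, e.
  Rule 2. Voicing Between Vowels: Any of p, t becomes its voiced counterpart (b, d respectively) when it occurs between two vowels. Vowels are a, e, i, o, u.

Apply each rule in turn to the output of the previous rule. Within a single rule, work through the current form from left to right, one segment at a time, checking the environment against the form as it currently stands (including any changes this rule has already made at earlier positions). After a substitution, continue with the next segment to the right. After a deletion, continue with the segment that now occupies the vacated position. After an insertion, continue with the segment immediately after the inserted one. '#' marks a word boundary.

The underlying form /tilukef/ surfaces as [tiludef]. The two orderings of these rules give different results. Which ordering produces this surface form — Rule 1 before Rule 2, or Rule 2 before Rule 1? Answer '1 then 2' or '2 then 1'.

Order 1 then 2:
  1 Velar Palatalization: [tilukef] → [tilutef]
  2 Voicing Between Vowels: [tilutef] → [tiludef]
  result: [tiludef]
Order 2 then 1:
  2 Voicing Between Vowels: no change — [tilukef]
  1 Velar Palatalization: [tilukef] → [tilutef]
  result: [tilutef]

1 then 2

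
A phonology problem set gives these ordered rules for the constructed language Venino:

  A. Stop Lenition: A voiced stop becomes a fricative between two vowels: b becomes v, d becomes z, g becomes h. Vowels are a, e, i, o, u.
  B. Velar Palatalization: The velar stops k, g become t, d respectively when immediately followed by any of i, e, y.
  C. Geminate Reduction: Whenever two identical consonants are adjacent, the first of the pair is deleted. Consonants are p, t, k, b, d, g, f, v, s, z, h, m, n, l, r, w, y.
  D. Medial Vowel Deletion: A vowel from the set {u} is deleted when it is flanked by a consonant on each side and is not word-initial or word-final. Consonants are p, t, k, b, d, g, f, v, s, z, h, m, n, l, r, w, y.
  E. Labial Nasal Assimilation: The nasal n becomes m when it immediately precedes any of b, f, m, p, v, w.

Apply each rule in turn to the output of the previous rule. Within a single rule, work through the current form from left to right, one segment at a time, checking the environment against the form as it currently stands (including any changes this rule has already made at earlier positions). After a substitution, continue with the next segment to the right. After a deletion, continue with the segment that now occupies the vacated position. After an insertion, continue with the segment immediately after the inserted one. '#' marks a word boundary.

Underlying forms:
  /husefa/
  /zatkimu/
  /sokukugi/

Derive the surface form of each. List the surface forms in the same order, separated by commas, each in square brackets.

/husefa/:
  A Stop Lenition: no change — [husefa]
  B Velar Palatalization: no change — [husefa]
  C Geminate Reduction: no change — [husefa]
  D Medial Vowel Deletion: [husefa] → [hsefa]
  E Labial Nasal Assimilation: no change — [hsefa]
/zatkimu/:
  A Stop Lenition: no change — [zatkimu]
  B Velar Palatalization: [zatkimu] → [zattimu]
  C Geminate Reduction: [zattimu] → [zatimu]
  D Medial Vowel Deletion: no change — [zatimu]
  E Labial Nasal Assimilation: no change — [zatimu]
/sokukugi/:
  A Stop Lenition: [sokukugi] → [sokukuhi]
  B Velar Palatalization: no change — [sokukuhi]
  C Geminate Reduction: no change — [sokukuhi]
  D Medial Vowel Deletion: [sokukuhi] → [sokkhi]
  E Labial Nasal Assimilation: no change — [sokkhi]

[hsefa], [zatimu], [sokkhi]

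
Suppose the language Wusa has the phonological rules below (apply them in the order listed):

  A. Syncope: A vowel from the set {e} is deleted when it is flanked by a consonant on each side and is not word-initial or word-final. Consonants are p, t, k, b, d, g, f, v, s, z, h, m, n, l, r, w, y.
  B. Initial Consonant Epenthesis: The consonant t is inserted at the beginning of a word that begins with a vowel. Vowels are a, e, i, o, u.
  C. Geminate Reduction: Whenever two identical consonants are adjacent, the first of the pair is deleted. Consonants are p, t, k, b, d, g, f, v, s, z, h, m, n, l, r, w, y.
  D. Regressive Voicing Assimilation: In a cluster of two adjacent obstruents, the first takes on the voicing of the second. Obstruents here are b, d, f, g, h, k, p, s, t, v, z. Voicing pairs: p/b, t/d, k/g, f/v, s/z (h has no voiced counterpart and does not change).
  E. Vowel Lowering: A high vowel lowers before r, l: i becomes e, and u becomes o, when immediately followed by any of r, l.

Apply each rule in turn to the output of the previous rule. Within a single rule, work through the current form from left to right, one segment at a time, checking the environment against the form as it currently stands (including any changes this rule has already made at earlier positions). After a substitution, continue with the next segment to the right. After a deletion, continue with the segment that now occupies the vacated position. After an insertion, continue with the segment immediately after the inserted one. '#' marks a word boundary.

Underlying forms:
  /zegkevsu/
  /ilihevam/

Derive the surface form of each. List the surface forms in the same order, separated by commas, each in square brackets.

[zkgfsu], [telihvam]

/zegkevsu/:
  A Syncope: [zegkevsu] → [zgkvsu]
  B Initial Consonant Epenthesis: no change — [zgkvsu]
  C Geminate Reduction: no change — [zgkvsu]
  D Regressive Voicing Assimilation: [zgkvsu] → [zkgfsu]
  E Vowel Lowering: no change — [zkgfsu]
/ilihevam/:
  A Syncope: [ilihevam] → [ilihvam]
  B Initial Consonant Epenthesis: [ilihvam] → [tilihvam]
  C Geminate Reduction: no change — [tilihvam]
  D Regressive Voicing Assimilation: no change — [tilihvam]
  E Vowel Lowering: [tilihvam] → [telihvam]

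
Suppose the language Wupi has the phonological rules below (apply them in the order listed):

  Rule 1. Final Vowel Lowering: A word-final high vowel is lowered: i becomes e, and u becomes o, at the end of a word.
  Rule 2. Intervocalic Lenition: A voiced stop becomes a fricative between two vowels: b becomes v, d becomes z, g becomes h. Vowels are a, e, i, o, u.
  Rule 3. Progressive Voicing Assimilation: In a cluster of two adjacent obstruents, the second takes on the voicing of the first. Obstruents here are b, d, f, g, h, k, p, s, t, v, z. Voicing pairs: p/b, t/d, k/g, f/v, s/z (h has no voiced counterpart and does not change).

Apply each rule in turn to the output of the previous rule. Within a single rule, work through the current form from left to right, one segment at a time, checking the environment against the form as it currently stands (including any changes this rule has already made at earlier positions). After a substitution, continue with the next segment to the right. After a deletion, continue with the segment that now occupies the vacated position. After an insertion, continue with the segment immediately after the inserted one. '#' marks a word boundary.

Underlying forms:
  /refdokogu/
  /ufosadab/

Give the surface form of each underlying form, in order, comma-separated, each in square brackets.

[reftokoho], [ufosazab]

/refdokogu/:
  Rule 1 Final Vowel Lowering: [refdokogu] → [refdokogo]
  Rule 2 Intervocalic Lenition: [refdokogo] → [refdokoho]
  Rule 3 Progressive Voicing Assimilation: [refdokoho] → [reftokoho]
/ufosadab/:
  Rule 1 Final Vowel Lowering: no change — [ufosadab]
  Rule 2 Intervocalic Lenition: [ufosadab] → [ufosazab]
  Rule 3 Progressive Voicing Assimilation: no change — [ufosazab]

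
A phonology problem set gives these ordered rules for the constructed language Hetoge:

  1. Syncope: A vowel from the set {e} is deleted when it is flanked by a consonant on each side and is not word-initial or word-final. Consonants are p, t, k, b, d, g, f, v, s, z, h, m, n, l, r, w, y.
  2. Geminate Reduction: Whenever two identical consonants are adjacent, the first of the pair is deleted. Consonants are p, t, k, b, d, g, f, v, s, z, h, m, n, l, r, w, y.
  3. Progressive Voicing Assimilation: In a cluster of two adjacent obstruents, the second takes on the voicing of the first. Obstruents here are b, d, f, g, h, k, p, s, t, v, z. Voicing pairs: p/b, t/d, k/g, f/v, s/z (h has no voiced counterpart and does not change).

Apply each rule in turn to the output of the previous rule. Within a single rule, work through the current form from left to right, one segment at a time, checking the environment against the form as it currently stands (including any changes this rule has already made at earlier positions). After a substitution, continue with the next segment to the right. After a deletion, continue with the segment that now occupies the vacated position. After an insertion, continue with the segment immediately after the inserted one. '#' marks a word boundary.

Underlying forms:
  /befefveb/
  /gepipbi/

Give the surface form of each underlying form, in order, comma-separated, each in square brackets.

/befefveb/:
  1 Syncope: [befefveb] → [bffvb]
  2 Geminate Reduction: [bffvb] → [bfvb]
  3 Progressive Voicing Assimilation: [bfvb] → [bvvb]
/gepipbi/:
  1 Syncope: [gepipbi] → [gpipbi]
  2 Geminate Reduction: no change — [gpipbi]
  3 Progressive Voicing Assimilation: [gpipbi] → [gbippi]

[bvvb], [gbippi]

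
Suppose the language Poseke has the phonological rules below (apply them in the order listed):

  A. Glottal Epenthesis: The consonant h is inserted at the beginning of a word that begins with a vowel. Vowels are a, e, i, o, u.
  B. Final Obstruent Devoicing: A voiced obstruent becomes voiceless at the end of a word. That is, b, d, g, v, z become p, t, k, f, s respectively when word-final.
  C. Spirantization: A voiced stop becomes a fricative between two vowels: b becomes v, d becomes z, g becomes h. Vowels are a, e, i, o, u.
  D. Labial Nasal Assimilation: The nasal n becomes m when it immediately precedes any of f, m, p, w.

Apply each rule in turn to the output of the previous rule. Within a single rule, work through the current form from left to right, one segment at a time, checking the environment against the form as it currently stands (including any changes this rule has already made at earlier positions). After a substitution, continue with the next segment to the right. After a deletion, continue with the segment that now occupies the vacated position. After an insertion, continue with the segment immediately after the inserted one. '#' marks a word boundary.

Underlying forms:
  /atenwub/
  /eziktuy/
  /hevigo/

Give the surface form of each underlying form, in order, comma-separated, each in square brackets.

[hatemwup], [heziktuy], [heviho]

/atenwub/:
  A Glottal Epenthesis: [atenwub] → [hatenwub]
  B Final Obstruent Devoicing: [hatenwub] → [hatenwup]
  C Spirantization: no change — [hatenwup]
  D Labial Nasal Assimilation: [hatenwup] → [hatemwup]
/eziktuy/:
  A Glottal Epenthesis: [eziktuy] → [heziktuy]
  B Final Obstruent Devoicing: no change — [heziktuy]
  C Spirantization: no change — [heziktuy]
  D Labial Nasal Assimilation: no change — [heziktuy]
/hevigo/:
  A Glottal Epenthesis: no change — [hevigo]
  B Final Obstruent Devoicing: no change — [hevigo]
  C Spirantization: [hevigo] → [heviho]
  D Labial Nasal Assimilation: no change — [heviho]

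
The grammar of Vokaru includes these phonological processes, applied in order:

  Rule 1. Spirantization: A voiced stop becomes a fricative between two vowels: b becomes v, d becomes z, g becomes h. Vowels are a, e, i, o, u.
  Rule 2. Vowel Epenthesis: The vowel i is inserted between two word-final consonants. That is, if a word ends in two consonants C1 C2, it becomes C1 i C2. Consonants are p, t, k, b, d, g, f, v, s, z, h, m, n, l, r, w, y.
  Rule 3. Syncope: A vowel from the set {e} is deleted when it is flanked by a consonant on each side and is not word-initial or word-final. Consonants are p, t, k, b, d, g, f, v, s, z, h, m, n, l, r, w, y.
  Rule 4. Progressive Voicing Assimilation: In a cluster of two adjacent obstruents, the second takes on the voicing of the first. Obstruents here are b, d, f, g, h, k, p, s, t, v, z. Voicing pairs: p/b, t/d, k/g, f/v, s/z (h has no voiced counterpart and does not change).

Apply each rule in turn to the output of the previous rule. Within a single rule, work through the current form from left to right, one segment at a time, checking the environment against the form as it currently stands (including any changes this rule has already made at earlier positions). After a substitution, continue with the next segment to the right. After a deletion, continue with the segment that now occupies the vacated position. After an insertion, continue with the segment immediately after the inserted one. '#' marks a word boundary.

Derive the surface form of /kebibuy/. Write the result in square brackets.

Rule 1 Spirantization: [kebibuy] → [kevivuy]
Rule 2 Vowel Epenthesis: no change — [kevivuy]
Rule 3 Syncope: [kevivuy] → [kvivuy]
Rule 4 Progressive Voicing Assimilation: [kvivuy] → [kfivuy]

[kfivuy]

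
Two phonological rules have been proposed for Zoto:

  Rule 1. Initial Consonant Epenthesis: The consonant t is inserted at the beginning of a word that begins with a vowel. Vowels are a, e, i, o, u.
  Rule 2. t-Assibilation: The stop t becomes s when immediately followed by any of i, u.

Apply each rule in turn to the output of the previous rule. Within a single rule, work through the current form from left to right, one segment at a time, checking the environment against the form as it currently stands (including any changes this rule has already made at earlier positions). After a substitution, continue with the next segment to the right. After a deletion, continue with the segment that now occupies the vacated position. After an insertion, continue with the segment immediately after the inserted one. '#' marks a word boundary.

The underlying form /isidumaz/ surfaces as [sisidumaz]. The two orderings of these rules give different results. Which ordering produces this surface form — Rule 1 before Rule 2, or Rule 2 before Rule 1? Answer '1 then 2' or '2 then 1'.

1 then 2

Order 1 then 2:
  1 Initial Consonant Epenthesis: [isidumaz] → [tisidumaz]
  2 t-Assibilation: [tisidumaz] → [sisidumaz]
  result: [sisidumaz]
Order 2 then 1:
  2 t-Assibilation: no change — [isidumaz]
  1 Initial Consonant Epenthesis: [isidumaz] → [tisidumaz]
  result: [tisidumaz]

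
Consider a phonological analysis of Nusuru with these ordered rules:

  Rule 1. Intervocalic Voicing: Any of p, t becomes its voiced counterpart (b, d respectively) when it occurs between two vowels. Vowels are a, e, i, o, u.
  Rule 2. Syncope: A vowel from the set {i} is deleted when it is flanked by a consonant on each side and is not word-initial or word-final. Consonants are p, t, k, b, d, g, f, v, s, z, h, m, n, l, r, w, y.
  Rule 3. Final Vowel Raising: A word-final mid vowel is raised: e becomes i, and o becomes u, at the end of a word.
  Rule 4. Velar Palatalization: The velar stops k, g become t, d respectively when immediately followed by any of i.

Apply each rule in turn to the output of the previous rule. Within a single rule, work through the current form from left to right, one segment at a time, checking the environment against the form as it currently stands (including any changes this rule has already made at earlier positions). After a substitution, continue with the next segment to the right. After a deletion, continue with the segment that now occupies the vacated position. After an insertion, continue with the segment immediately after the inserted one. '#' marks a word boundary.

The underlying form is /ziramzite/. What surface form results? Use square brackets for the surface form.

Rule 1 Intervocalic Voicing: [ziramzite] → [ziramzide]
Rule 2 Syncope: [ziramzide] → [zramzde]
Rule 3 Final Vowel Raising: [zramzde] → [zramzdi]
Rule 4 Velar Palatalization: no change — [zramzdi]

[zramzdi]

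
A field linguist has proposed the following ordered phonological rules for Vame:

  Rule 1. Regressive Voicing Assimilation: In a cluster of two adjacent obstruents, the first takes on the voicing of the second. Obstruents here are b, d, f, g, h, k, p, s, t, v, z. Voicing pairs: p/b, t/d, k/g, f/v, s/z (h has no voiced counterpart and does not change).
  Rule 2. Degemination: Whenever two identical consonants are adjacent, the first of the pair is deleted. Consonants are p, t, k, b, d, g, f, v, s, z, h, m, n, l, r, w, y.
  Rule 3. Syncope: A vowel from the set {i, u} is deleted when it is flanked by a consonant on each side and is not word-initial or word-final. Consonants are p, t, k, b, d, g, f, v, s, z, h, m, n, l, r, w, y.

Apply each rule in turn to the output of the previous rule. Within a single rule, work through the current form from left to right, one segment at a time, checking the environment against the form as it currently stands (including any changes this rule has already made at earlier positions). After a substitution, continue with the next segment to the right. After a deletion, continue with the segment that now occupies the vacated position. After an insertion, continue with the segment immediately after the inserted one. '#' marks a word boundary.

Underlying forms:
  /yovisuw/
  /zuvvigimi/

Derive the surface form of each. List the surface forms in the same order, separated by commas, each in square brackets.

[yovsw], [zvgmi]

/yovisuw/:
  Rule 1 Regressive Voicing Assimilation: no change — [yovisuw]
  Rule 2 Degemination: no change — [yovisuw]
  Rule 3 Syncope: [yovisuw] → [yovsw]
/zuvvigimi/:
  Rule 1 Regressive Voicing Assimilation: no change — [zuvvigimi]
  Rule 2 Degemination: [zuvvigimi] → [zuvigimi]
  Rule 3 Syncope: [zuvigimi] → [zvgmi]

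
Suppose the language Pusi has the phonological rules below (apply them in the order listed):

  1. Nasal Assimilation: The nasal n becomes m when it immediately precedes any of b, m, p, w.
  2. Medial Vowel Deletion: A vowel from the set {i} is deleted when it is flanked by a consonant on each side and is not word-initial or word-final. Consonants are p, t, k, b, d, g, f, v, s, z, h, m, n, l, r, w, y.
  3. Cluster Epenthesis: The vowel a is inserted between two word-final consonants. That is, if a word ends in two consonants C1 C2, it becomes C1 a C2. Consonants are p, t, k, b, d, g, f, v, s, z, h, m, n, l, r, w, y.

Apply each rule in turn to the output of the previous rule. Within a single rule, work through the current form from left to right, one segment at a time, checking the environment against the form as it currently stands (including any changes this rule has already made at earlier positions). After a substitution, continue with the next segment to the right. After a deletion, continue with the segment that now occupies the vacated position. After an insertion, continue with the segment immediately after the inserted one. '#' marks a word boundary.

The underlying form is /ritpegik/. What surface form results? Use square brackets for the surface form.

1 Nasal Assimilation: no change — [ritpegik]
2 Medial Vowel Deletion: [ritpegik] → [rtpegk]
3 Cluster Epenthesis: [rtpegk] → [rtpegak]

[rtpegak]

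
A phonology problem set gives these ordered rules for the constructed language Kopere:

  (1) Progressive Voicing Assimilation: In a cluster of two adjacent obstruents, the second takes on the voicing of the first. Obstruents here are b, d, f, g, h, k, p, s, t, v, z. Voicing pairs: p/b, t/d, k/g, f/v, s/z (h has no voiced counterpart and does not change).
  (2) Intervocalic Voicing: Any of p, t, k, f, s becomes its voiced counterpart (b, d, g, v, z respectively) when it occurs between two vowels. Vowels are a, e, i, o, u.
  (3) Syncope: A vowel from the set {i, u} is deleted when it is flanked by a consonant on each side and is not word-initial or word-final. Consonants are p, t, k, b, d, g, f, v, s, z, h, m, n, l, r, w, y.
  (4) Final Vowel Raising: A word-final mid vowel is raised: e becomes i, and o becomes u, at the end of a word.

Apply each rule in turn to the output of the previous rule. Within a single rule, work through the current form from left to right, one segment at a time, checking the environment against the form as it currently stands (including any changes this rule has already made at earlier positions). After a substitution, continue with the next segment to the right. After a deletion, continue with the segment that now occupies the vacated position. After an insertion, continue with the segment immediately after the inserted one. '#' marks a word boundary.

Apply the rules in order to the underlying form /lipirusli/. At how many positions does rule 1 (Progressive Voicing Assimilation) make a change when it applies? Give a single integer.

(1) Progressive Voicing Assimilation: no change — [lipirusli]
(2) Intervocalic Voicing: [lipirusli] → [libirusli]
(3) Syncope: [libirusli] → [lbrsli]
(4) Final Vowel Raising: no change — [lbrsli]
Rule 1 changed 0 position(s).

0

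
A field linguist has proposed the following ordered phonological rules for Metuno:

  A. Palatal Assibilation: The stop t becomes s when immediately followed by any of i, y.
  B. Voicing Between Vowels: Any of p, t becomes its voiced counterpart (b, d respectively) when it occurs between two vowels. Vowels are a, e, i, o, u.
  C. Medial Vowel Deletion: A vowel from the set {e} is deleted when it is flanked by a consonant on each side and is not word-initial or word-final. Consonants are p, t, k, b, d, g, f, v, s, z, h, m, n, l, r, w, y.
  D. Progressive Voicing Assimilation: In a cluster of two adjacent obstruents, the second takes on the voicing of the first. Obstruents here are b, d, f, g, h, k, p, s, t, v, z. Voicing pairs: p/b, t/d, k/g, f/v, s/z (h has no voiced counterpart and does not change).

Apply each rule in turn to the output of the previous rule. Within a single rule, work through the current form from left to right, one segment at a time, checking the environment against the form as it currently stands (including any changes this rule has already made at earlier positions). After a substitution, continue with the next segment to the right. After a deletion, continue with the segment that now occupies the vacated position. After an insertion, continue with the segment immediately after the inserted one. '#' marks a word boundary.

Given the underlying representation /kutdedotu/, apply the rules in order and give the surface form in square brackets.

A Palatal Assibilation: no change — [kutdedotu]
B Voicing Between Vowels: [kutdedotu] → [kutdedodu]
C Medial Vowel Deletion: [kutdedodu] → [kutddodu]
D Progressive Voicing Assimilation: [kutddodu] → [kutttodu]

[kutttodu]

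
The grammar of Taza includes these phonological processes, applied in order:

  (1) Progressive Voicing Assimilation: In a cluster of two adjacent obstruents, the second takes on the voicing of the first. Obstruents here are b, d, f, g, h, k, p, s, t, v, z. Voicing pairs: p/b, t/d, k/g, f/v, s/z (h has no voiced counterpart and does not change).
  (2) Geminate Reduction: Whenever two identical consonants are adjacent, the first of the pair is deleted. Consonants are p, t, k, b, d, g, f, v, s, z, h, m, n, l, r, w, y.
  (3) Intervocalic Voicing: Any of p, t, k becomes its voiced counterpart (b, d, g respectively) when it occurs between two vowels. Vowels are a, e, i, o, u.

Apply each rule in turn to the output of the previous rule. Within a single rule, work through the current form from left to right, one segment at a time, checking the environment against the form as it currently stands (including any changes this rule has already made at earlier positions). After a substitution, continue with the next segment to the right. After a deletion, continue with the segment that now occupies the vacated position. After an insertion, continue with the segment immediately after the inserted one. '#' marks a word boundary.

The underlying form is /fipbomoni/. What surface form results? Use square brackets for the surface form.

(1) Progressive Voicing Assimilation: [fipbomoni] → [fippomoni]
(2) Geminate Reduction: [fippomoni] → [fipomoni]
(3) Intervocalic Voicing: [fipomoni] → [fibomoni]

[fibomoni]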